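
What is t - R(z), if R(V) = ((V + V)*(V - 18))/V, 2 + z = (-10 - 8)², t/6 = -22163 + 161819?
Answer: 837328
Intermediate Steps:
t = 837936 (t = 6*(-22163 + 161819) = 6*139656 = 837936)
z = 322 (z = -2 + (-10 - 8)² = -2 + (-18)² = -2 + 324 = 322)
R(V) = -36 + 2*V (R(V) = ((2*V)*(-18 + V))/V = (2*V*(-18 + V))/V = -36 + 2*V)
t - R(z) = 837936 - (-36 + 2*322) = 837936 - (-36 + 644) = 837936 - 1*608 = 837936 - 608 = 837328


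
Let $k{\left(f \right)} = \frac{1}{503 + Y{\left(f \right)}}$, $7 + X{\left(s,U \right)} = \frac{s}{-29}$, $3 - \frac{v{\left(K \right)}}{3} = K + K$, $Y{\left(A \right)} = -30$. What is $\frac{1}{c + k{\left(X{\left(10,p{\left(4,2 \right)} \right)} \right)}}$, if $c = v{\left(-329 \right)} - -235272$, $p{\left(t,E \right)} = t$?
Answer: $\frac{473}{112221616} \approx 4.2149 \cdot 10^{-6}$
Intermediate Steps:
$v{\left(K \right)} = 9 - 6 K$ ($v{\left(K \right)} = 9 - 3 \left(K + K\right) = 9 - 3 \cdot 2 K = 9 - 6 K$)
$X{\left(s,U \right)} = -7 - \frac{s}{29}$ ($X{\left(s,U \right)} = -7 + \frac{s}{-29} = -7 + s \left(- \frac{1}{29}\right) = -7 - \frac{s}{29}$)
$k{\left(f \right)} = \frac{1}{473}$ ($k{\left(f \right)} = \frac{1}{503 - 30} = \frac{1}{473}$)
$c = 237255$ ($c = \left(9 - -1974\right) - -235272 = \left(9 + 1974\right) + 235272 = 1983 + 235272 = 237255$)
$\frac{1}{c + k{\left(X{\left(10,p{\left(4,2 \right)} \right)} \right)}} = \frac{1}{237255 + \frac{1}{473}} = \frac{1}{\frac{112221616}{473}} = \frac{473}{112221616}$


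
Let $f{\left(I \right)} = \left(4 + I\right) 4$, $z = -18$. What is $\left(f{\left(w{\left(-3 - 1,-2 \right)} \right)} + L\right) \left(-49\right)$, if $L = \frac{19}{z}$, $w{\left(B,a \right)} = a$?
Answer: $- \frac{6125}{18} \approx -340.28$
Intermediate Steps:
$f{\left(I \right)} = 16 + 4 I$
$L = - \frac{19}{18}$ ($L = \frac{19}{-18} = 19 \left(- \frac{1}{18}\right) = - \frac{19}{18} \approx -1.0556$)
$\left(f{\left(w{\left(-3 - 1,-2 \right)} \right)} + L\right) \left(-49\right) = \left(\left(16 + 4 \left(-2\right)\right) - \frac{19}{18}\right) \left(-49\right) = \left(\left(16 - 8\right) - \frac{19}{18}\right) \left(-49\right) = \left(8 - \frac{19}{18}\right) \left(-49\right) = \frac{125}{18} \left(-49\right) = - \frac{6125}{18}$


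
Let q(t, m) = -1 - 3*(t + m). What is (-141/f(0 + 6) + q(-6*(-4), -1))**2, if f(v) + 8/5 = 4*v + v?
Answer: 113316025/20164 ≈ 5619.7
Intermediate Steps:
q(t, m) = -1 - 3*m - 3*t (q(t, m) = -1 - 3*(m + t) = -1 + (-3*m - 3*t) = -1 - 3*m - 3*t)
f(v) = -8/5 + 5*v (f(v) = -8/5 + (4*v + v) = -8/5 + 5*v)
(-141/f(0 + 6) + q(-6*(-4), -1))**2 = (-141/(-8/5 + 5*(0 + 6)) + (-1 - 3*(-1) - (-18)*(-4)))**2 = (-141/(-8/5 + 5*6) + (-1 + 3 - 3*24))**2 = (-141/(-8/5 + 30) + (-1 + 3 - 72))**2 = (-141/142/5 - 70)**2 = (-141*5/142 - 70)**2 = (-705/142 - 70)**2 = (-10645/142)**2 = 113316025/20164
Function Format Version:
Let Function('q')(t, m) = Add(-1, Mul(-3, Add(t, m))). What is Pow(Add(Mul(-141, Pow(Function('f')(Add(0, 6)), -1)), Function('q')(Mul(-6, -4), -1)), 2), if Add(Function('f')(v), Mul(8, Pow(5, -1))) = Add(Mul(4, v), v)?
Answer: Rational(113316025, 20164) ≈ 5619.7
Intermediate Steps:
Function('q')(t, m) = Add(-1, Mul(-3, m), Mul(-3, t)) (Function('q')(t, m) = Add(-1, Mul(-3, Add(m, t))) = Add(-1, Add(Mul(-3, m), Mul(-3, t))) = Add(-1, Mul(-3, m), Mul(-3, t)))
Function('f')(v) = Add(Rational(-8, 5), Mul(5, v)) (Function('f')(v) = Add(Rational(-8, 5), Add(Mul(4, v), v)) = Add(Rational(-8, 5), Mul(5, v)))
Pow(Add(Mul(-141, Pow(Function('f')(Add(0, 6)), -1)), Function('q')(Mul(-6, -4), -1)), 2) = Pow(Add(Mul(-141, Pow(Add(Rational(-8, 5), Mul(5, Add(0, 6))), -1)), Add(-1, Mul(-3, -1), Mul(-3, Mul(-6, -4)))), 2) = Pow(Add(Mul(-141, Pow(Add(Rational(-8, 5), Mul(5, 6)), -1)), Add(-1, 3, Mul(-3, 24))), 2) = Pow(Add(Mul(-141, Pow(Add(Rational(-8, 5), 30), -1)), Add(-1, 3, -72)), 2) = Pow(Add(Mul(-141, Pow(Rational(142, 5), -1)), -70), 2) = Pow(Add(Mul(-141, Rational(5, 142)), -70), 2) = Pow(Add(Rational(-705, 142), -70), 2) = Pow(Rational(-10645, 142), 2) = Rational(113316025, 20164)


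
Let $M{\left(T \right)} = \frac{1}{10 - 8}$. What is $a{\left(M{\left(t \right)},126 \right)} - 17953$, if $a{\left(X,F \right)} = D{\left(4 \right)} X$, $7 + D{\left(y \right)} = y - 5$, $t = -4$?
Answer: $-17957$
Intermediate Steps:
$M{\left(T \right)} = \frac{1}{2}$
$D{\left(y \right)} = -12 + y$ ($D{\left(y \right)} = -7 + \left(y - 5\right) = -7 + \left(-5 + y\right) = -12 + y$)
$a{\left(X,F \right)} = - 8 X$ ($a{\left(X,F \right)} = \left(-12 + 4\right) X = - 8 X$)
$a{\left(M{\left(t \right)},126 \right)} - 17953 = \left(-8\right) \frac{1}{2} - 17953 = -4 - 17953 = -17957$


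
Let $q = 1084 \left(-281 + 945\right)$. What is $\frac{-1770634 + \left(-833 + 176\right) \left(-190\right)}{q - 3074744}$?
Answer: $\frac{411451}{588742} \approx 0.69886$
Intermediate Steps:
$q = 719776$ ($q = 1084 \cdot 664 = 719776$)
$\frac{-1770634 + \left(-833 + 176\right) \left(-190\right)}{q - 3074744} = \frac{-1770634 + \left(-833 + 176\right) \left(-190\right)}{719776 - 3074744} = \frac{-1770634 - -124830}{-2354968} = \left(-1770634 + 124830\right) \left(- \frac{1}{2354968}\right) = \left(-1645804\right) \left(- \frac{1}{2354968}\right) = \frac{411451}{588742}$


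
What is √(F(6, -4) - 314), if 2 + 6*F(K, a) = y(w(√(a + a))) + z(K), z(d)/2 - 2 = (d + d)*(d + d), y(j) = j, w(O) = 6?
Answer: I*√2382/3 ≈ 16.269*I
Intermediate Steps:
z(d) = 4 + 8*d² (z(d) = 4 + 2*((d + d)*(d + d)) = 4 + 2*((2*d)*(2*d)) = 4 + 2*(4*d²) = 4 + 8*d²)
F(K, a) = 4/3 + 4*K²/3 (F(K, a) = -⅓ + (6 + (4 + 8*K²))/6 = -⅓ + (10 + 8*K²)/6 = -⅓ + (5/3 + 4*K²/3) = 4/3 + 4*K²/3)
√(F(6, -4) - 314) = √((4/3 + (4/3)*6²) - 314) = √((4/3 + (4/3)*36) - 314) = √((4/3 + 48) - 314) = √(148/3 - 314) = √(-794/3) = I*√2382/3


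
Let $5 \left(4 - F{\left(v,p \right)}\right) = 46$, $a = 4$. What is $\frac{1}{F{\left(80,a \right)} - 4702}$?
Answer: $- \frac{5}{23536} \approx -0.00021244$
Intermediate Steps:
$F{\left(v,p \right)} = - \frac{26}{5}$ ($F{\left(v,p \right)} = 4 - \frac{46}{5} = - \frac{26}{5}$)
$\frac{1}{F{\left(80,a \right)} - 4702} = \frac{1}{- \frac{26}{5} - 4702} = \frac{1}{- \frac{23536}{5}} = - \frac{5}{23536}$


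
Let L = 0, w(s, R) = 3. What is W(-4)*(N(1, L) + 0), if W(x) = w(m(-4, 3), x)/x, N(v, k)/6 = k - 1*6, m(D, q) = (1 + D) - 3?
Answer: 27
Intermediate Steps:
m(D, q) = -2 + D
N(v, k) = -36 + 6*k (N(v, k) = 6*(k - 1*6) = 6*(k - 6) = 6*(-6 + k) = -36 + 6*k)
W(x) = 3/x
W(-4)*(N(1, L) + 0) = (3/(-4))*((-36 + 6*0) + 0) = (3*(-1/4))*((-36 + 0) + 0) = -3*(-36 + 0)/4 = -3/4*(-36) = 27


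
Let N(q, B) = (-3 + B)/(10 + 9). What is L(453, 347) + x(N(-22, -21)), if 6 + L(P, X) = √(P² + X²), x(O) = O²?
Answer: -1590/361 + √325618 ≈ 566.22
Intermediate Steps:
N(q, B) = -3/19 + B/19 (N(q, B) = (-3 + B)/19 = (-3 + B)*(1/19) = -3/19 + B/19)
L(P, X) = -6 + √(P² + X²)
L(453, 347) + x(N(-22, -21)) = (-6 + √(453² + 347²)) + (-3/19 + (1/19)*(-21))² = (-6 + √(205209 + 120409)) + (-3/19 - 21/19)² = (-6 + √325618) + (-24/19)² = (-6 + √325618) + 576/361 = -1590/361 + √325618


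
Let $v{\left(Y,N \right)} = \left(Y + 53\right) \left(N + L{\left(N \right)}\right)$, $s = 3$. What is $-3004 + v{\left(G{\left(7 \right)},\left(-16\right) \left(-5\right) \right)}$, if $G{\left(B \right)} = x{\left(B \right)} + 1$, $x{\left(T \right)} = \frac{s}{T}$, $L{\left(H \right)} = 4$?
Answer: $1568$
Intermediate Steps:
$x{\left(T \right)} = \frac{3}{T}$
$G{\left(B \right)} = 1 + \frac{3}{B}$ ($G{\left(B \right)} = \frac{3}{B} + 1 = 1 + \frac{3}{B}$)
$v{\left(Y,N \right)} = \left(4 + N\right) \left(53 + Y\right)$ ($v{\left(Y,N \right)} = \left(Y + 53\right) \left(N + 4\right) = \left(53 + Y\right) \left(4 + N\right) = \left(4 + N\right) \left(53 + Y\right)$)
$-3004 + v{\left(G{\left(7 \right)},\left(-16\right) \left(-5\right) \right)} = -3004 + \left(212 + 4 \frac{3 + 7}{7} + 53 \left(\left(-16\right) \left(-5\right)\right) + \left(-16\right) \left(-5\right) \frac{3 + 7}{7}\right) = -3004 + \left(212 + 4 \cdot \frac{1}{7} \cdot 10 + 53 \cdot 80 + 80 \cdot \frac{1}{7} \cdot 10\right) = -3004 + \left(212 + 4 \cdot \frac{10}{7} + 4240 + 80 \cdot \frac{10}{7}\right) = -3004 + \left(212 + \frac{40}{7} + 4240 + \frac{800}{7}\right) = -3004 + 4572 = 1568$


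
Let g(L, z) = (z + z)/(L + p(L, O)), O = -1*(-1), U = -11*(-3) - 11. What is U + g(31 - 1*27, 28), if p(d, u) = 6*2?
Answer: 51/2 ≈ 25.500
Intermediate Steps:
U = 22 (U = 33 - 11 = 22)
O = 1
p(d, u) = 12
g(L, z) = 2*z/(12 + L) (g(L, z) = (z + z)/(L + 12) = (2*z)/(12 + L) = 2*z/(12 + L))
U + g(31 - 1*27, 28) = 22 + 2*28/(12 + (31 - 1*27)) = 22 + 2*28/(12 + (31 - 27)) = 22 + 2*28/(12 + 4) = 22 + 2*28/16 = 22 + 2*28*(1/16) = 22 + 7/2 = 51/2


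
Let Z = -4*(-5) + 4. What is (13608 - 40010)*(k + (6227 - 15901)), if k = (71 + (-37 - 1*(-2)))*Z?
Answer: 232601620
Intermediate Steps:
Z = 24 (Z = 20 + 4 = 24)
k = 864 (k = (71 + (-37 - 1*(-2)))*24 = (71 + (-37 + 2))*24 = (71 - 35)*24 = 36*24 = 864)
(13608 - 40010)*(k + (6227 - 15901)) = (13608 - 40010)*(864 + (6227 - 15901)) = -26402*(864 - 9674) = -26402*(-8810) = 232601620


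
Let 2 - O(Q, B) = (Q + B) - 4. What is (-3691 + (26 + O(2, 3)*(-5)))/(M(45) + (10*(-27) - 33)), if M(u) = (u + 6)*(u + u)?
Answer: -3670/4287 ≈ -0.85608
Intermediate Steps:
O(Q, B) = 6 - B - Q (O(Q, B) = 2 - ((Q + B) - 4) = 2 - ((B + Q) - 4) = 2 - (-4 + B + Q) = 2 + (4 - B - Q) = 6 - B - Q)
M(u) = 2*u*(6 + u) (M(u) = (6 + u)*(2*u) = 2*u*(6 + u))
(-3691 + (26 + O(2, 3)*(-5)))/(M(45) + (10*(-27) - 33)) = (-3691 + (26 + (6 - 1*3 - 1*2)*(-5)))/(2*45*(6 + 45) + (10*(-27) - 33)) = (-3691 + (26 + (6 - 3 - 2)*(-5)))/(2*45*51 + (-270 - 33)) = (-3691 + (26 + 1*(-5)))/(4590 - 303) = (-3691 + (26 - 5))/4287 = (-3691 + 21)*(1/4287) = -3670*1/4287 = -3670/4287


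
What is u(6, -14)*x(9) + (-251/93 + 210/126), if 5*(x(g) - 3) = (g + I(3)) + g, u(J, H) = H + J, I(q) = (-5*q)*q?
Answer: 2816/155 ≈ 18.168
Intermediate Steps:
I(q) = -5*q²
x(g) = -6 + 2*g/5 (x(g) = 3 + ((g - 5*3²) + g)/5 = 3 + ((g - 5*9) + g)/5 = 3 + ((g - 45) + g)/5 = 3 + ((-45 + g) + g)/5 = 3 + (-45 + 2*g)/5 = 3 + (-9 + 2*g/5) = -6 + 2*g/5)
u(6, -14)*x(9) + (-251/93 + 210/126) = (-14 + 6)*(-6 + (⅖)*9) + (-251/93 + 210/126) = -8*(-6 + 18/5) + (-251*1/93 + 210*(1/126)) = -8*(-12/5) + (-251/93 + 5/3) = 96/5 - 32/31 = 2816/155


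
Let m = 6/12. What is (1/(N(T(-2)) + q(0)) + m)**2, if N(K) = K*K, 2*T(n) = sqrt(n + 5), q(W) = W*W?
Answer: 121/36 ≈ 3.3611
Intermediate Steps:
q(W) = W**2
T(n) = sqrt(5 + n)/2 (T(n) = sqrt(n + 5)/2 = sqrt(5 + n)/2)
m = 1/2 (m = 6*(1/12) = 1/2 ≈ 0.50000)
N(K) = K**2
(1/(N(T(-2)) + q(0)) + m)**2 = (1/((sqrt(5 - 2)/2)**2 + 0**2) + 1/2)**2 = (1/((sqrt(3)/2)**2 + 0) + 1/2)**2 = (1/(3/4 + 0) + 1/2)**2 = (1/(3/4) + 1/2)**2 = (4/3 + 1/2)**2 = (11/6)**2 = 121/36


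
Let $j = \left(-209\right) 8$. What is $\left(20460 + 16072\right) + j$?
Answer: $34860$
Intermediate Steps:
$j = -1672$
$\left(20460 + 16072\right) + j = \left(20460 + 16072\right) - 1672 = 36532 - 1672 = 34860$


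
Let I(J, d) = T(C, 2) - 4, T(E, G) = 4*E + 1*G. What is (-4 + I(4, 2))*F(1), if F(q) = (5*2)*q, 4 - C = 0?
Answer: 100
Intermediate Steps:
C = 4 (C = 4 - 1*0 = 4 + 0 = 4)
T(E, G) = G + 4*E (T(E, G) = 4*E + G = G + 4*E)
F(q) = 10*q
I(J, d) = 14 (I(J, d) = (2 + 4*4) - 4 = (2 + 16) - 4 = 18 - 4 = 14)
(-4 + I(4, 2))*F(1) = (-4 + 14)*(10*1) = 10*10 = 100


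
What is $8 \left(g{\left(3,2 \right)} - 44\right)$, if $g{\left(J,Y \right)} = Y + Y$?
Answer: $-320$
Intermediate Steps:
$g{\left(J,Y \right)} = 2 Y$
$8 \left(g{\left(3,2 \right)} - 44\right) = 8 \left(2 \cdot 2 - 44\right) = 8 \left(4 - 44\right) = 8 \left(-40\right) = -320$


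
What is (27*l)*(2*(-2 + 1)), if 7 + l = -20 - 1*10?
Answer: 1998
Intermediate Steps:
l = -37 (l = -7 + (-20 - 1*10) = -7 + (-20 - 10) = -7 - 30 = -37)
(27*l)*(2*(-2 + 1)) = (27*(-37))*(2*(-2 + 1)) = -1998*(-1) = -999*(-2) = 1998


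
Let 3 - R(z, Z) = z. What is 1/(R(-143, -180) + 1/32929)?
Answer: 32929/4807635 ≈ 0.0068493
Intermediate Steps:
R(z, Z) = 3 - z
1/(R(-143, -180) + 1/32929) = 1/((3 - 1*(-143)) + 1/32929) = 1/((3 + 143) + 1/32929) = 1/(146 + 1/32929) = 1/(4807635/32929) = 32929/4807635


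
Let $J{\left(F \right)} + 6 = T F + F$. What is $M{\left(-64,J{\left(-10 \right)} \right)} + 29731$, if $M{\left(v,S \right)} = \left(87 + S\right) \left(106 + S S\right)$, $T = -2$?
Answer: $40833$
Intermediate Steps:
$J{\left(F \right)} = -6 - F$ ($J{\left(F \right)} = -6 + \left(- 2 F + F\right) = -6 - F$)
$M{\left(v,S \right)} = \left(87 + S\right) \left(106 + S^{2}\right)$
$M{\left(-64,J{\left(-10 \right)} \right)} + 29731 = \left(9222 + \left(-6 - -10\right)^{3} + 87 \left(-6 - -10\right)^{2} + 106 \left(-6 - -10\right)\right) + 29731 = \left(9222 + \left(-6 + 10\right)^{3} + 87 \left(-6 + 10\right)^{2} + 106 \left(-6 + 10\right)\right) + 29731 = \left(9222 + 4^{3} + 87 \cdot 4^{2} + 106 \cdot 4\right) + 29731 = \left(9222 + 64 + 87 \cdot 16 + 424\right) + 29731 = \left(9222 + 64 + 1392 + 424\right) + 29731 = 11102 + 29731 = 40833$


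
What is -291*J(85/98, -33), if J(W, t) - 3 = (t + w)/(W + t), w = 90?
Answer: -1123551/3149 ≈ -356.80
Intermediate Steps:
J(W, t) = 3 + (90 + t)/(W + t) (J(W, t) = 3 + (t + 90)/(W + t) = 3 + (90 + t)/(W + t))
-291*J(85/98, -33) = -291*(90 + 3*(85/98) + 4*(-33))/(85/98 - 33) = -291*(90 + 3*(85*(1/98)) - 132)/(85*(1/98) - 33) = -291*(90 + 3*(85/98) - 132)/(85/98 - 33) = -291*(90 + 255/98 - 132)/(-3149/98) = -(-28518)*(-3861)/(3149*98) = -291*3861/3149 = -1123551/3149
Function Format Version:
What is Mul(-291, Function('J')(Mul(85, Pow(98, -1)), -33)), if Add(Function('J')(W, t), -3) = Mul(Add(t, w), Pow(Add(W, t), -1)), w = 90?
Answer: Rational(-1123551, 3149) ≈ -356.80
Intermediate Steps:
Function('J')(W, t) = Add(3, Mul(Pow(Add(W, t), -1), Add(90, t))) (Function('J')(W, t) = Add(3, Mul(Add(t, 90), Pow(Add(W, t), -1))) = Add(3, Mul(Add(90, t), Pow(Add(W, t), -1))) = Add(3, Mul(Pow(Add(W, t), -1), Add(90, t))))
Mul(-291, Function('J')(Mul(85, Pow(98, -1)), -33)) = Mul(-291, Mul(Pow(Add(Mul(85, Pow(98, -1)), -33), -1), Add(90, Mul(3, Mul(85, Pow(98, -1))), Mul(4, -33)))) = Mul(-291, Mul(Pow(Add(Mul(85, Rational(1, 98)), -33), -1), Add(90, Mul(3, Mul(85, Rational(1, 98))), -132))) = Mul(-291, Mul(Pow(Add(Rational(85, 98), -33), -1), Add(90, Mul(3, Rational(85, 98)), -132))) = Mul(-291, Mul(Pow(Rational(-3149, 98), -1), Add(90, Rational(255, 98), -132))) = Mul(-291, Mul(Rational(-98, 3149), Rational(-3861, 98))) = Mul(-291, Rational(3861, 3149)) = Rational(-1123551, 3149)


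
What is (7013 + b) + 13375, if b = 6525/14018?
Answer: 285805509/14018 ≈ 20388.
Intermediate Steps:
b = 6525/14018 (b = 6525*(1/14018) = 6525/14018 ≈ 0.46547)
(7013 + b) + 13375 = (7013 + 6525/14018) + 13375 = 98314759/14018 + 13375 = 285805509/14018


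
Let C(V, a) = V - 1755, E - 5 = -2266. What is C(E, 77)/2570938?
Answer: -2008/1285469 ≈ -0.0015621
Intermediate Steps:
E = -2261 (E = 5 - 2266 = -2261)
C(V, a) = -1755 + V
C(E, 77)/2570938 = (-1755 - 2261)/2570938 = -4016*1/2570938 = -2008/1285469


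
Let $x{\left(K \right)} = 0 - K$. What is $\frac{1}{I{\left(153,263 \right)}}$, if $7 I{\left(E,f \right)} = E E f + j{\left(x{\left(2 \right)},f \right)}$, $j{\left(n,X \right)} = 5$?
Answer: $\frac{7}{6156572} \approx 1.137 \cdot 10^{-6}$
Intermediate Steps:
$x{\left(K \right)} = - K$
$I{\left(E,f \right)} = \frac{5}{7} + \frac{f E^{2}}{7}$ ($I{\left(E,f \right)} = \frac{E E f + 5}{7} = \frac{E^{2} f + 5}{7} = \frac{f E^{2} + 5}{7} = \frac{5 + f E^{2}}{7} = \frac{5}{7} + \frac{f E^{2}}{7}$)
$\frac{1}{I{\left(153,263 \right)}} = \frac{1}{\frac{5}{7} + \frac{1}{7} \cdot 263 \cdot 153^{2}} = \frac{1}{\frac{5}{7} + \frac{1}{7} \cdot 263 \cdot 23409} = \frac{1}{\frac{5}{7} + \frac{6156567}{7}} = \frac{1}{\frac{6156572}{7}} = \frac{7}{6156572}$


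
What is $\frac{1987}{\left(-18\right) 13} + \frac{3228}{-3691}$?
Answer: $- \frac{8089369}{863694} \approx -9.366$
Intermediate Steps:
$\frac{1987}{\left(-18\right) 13} + \frac{3228}{-3691} = \frac{1987}{-234} + 3228 \left(- \frac{1}{3691}\right) = 1987 \left(- \frac{1}{234}\right) - \frac{3228}{3691} = - \frac{1987}{234} - \frac{3228}{3691} = - \frac{8089369}{863694}$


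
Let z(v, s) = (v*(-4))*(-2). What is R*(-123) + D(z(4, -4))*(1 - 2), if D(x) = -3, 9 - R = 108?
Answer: 12180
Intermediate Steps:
R = -99 (R = 9 - 1*108 = 9 - 108 = -99)
z(v, s) = 8*v (z(v, s) = -4*v*(-2) = 8*v)
R*(-123) + D(z(4, -4))*(1 - 2) = -99*(-123) - 3*(1 - 2) = 12177 - 3*(-1) = 12177 + 3 = 12180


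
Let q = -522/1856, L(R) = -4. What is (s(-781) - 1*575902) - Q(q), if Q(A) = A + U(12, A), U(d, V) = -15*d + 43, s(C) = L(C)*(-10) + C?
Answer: -18448183/32 ≈ -5.7651e+5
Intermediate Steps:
s(C) = 40 + C (s(C) = -4*(-10) + C = 40 + C)
q = -9/32 (q = -522*1/1856 = -9/32 ≈ -0.28125)
U(d, V) = 43 - 15*d
Q(A) = -137 + A (Q(A) = A + (43 - 15*12) = A + (43 - 180) = A - 137 = -137 + A)
(s(-781) - 1*575902) - Q(q) = ((40 - 781) - 1*575902) - (-137 - 9/32) = (-741 - 575902) - 1*(-4393/32) = -576643 + 4393/32 = -18448183/32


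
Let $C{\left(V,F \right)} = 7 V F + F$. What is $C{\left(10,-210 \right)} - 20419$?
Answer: $-35329$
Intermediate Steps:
$C{\left(V,F \right)} = F + 7 F V$ ($C{\left(V,F \right)} = 7 F V + F = F + 7 F V$)
$C{\left(10,-210 \right)} - 20419 = - 210 \left(1 + 7 \cdot 10\right) - 20419 = - 210 \left(1 + 70\right) - 20419 = \left(-210\right) 71 - 20419 = -14910 - 20419 = -35329$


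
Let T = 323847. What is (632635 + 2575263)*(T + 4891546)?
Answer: 16730448773914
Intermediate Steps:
(632635 + 2575263)*(T + 4891546) = (632635 + 2575263)*(323847 + 4891546) = 3207898*5215393 = 16730448773914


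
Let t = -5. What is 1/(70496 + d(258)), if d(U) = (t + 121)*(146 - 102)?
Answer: 1/75600 ≈ 1.3228e-5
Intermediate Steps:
d(U) = 5104 (d(U) = (-5 + 121)*(146 - 102) = 116*44 = 5104)
1/(70496 + d(258)) = 1/(70496 + 5104) = 1/75600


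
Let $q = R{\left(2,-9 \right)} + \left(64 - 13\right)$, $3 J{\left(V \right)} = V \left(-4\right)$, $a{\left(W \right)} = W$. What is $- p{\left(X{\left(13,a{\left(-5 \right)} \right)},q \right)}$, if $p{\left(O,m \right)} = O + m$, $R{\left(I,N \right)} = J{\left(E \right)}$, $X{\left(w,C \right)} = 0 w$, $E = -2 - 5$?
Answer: $- \frac{181}{3} \approx -60.333$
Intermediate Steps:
$E = -7$
$J{\left(V \right)} = - \frac{4 V}{3}$ ($J{\left(V \right)} = \frac{V \left(-4\right)}{3} = \frac{\left(-4\right) V}{3} = - \frac{4 V}{3}$)
$X{\left(w,C \right)} = 0$
$R{\left(I,N \right)} = \frac{28}{3}$ ($R{\left(I,N \right)} = \left(- \frac{4}{3}\right) \left(-7\right) = \frac{28}{3}$)
$q = \frac{181}{3}$ ($q = \frac{28}{3} + \left(64 - 13\right) = \frac{28}{3} + 51 = \frac{181}{3} \approx 60.333$)
$- p{\left(X{\left(13,a{\left(-5 \right)} \right)},q \right)} = - (0 + \frac{181}{3}) = \left(-1\right) \frac{181}{3} = - \frac{181}{3}$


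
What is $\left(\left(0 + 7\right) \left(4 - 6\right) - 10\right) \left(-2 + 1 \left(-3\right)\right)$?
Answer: $120$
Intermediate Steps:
$\left(\left(0 + 7\right) \left(4 - 6\right) - 10\right) \left(-2 + 1 \left(-3\right)\right) = \left(7 \left(-2\right) - 10\right) \left(-2 - 3\right) = \left(-14 - 10\right) \left(-5\right) = \left(-24\right) \left(-5\right) = 120$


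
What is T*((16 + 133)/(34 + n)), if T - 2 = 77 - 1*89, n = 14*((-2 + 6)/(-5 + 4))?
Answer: 745/11 ≈ 67.727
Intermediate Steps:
n = -56 (n = 14*(4/(-1)) = 14*(4*(-1)) = 14*(-4) = -56)
T = -10 (T = 2 + (77 - 1*89) = 2 + (77 - 89) = 2 - 12 = -10)
T*((16 + 133)/(34 + n)) = -10*(16 + 133)/(34 - 56) = -1490/(-22) = -1490*(-1)/22 = -10*(-149/22) = 745/11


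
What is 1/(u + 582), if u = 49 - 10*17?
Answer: 1/461 ≈ 0.0021692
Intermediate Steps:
u = -121 (u = 49 - 170 = -121)
1/(u + 582) = 1/(-121 + 582) = 1/461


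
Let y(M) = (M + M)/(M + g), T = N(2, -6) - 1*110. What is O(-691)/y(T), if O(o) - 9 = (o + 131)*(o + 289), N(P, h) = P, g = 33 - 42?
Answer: 975559/8 ≈ 1.2194e+5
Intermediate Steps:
g = -9
O(o) = 9 + (131 + o)*(289 + o) (O(o) = 9 + (o + 131)*(o + 289) = 9 + (131 + o)*(289 + o))
T = -108 (T = 2 - 1*110 = 2 - 110 = -108)
y(M) = 2*M/(-9 + M) (y(M) = (M + M)/(M - 9) = (2*M)/(-9 + M) = 2*M/(-9 + M))
O(-691)/y(T) = (37868 + (-691)² + 420*(-691))/((2*(-108)/(-9 - 108))) = (37868 + 477481 - 290220)/((2*(-108)/(-117))) = 225129/((2*(-108)*(-1/117))) = 225129/(24/13) = 225129*(13/24) = 975559/8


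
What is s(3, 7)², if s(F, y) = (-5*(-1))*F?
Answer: 225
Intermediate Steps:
s(F, y) = 5*F
s(3, 7)² = (5*3)² = 15² = 225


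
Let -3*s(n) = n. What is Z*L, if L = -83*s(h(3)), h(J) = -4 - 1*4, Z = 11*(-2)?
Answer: 14608/3 ≈ 4869.3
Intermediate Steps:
Z = -22
h(J) = -8 (h(J) = -4 - 4 = -8)
s(n) = -n/3
L = -664/3 (L = -(-83)*(-8)/3 = -83*8/3 = -664/3 ≈ -221.33)
Z*L = -22*(-664/3) = 14608/3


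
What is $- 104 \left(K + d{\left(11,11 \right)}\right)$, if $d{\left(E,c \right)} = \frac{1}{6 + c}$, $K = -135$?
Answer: $\frac{238576}{17} \approx 14034.0$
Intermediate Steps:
$- 104 \left(K + d{\left(11,11 \right)}\right) = - 104 \left(-135 + \frac{1}{6 + 11}\right) = - 104 \left(-135 + \frac{1}{17}\right) = \left(-104\right) \left(- \frac{2294}{17}\right) = \frac{238576}{17}$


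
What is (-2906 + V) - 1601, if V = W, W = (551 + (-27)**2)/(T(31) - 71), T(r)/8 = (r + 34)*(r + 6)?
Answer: -86393403/19169 ≈ -4506.9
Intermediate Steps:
T(r) = 8*(6 + r)*(34 + r) (T(r) = 8*((r + 34)*(r + 6)) = 8*((34 + r)*(6 + r)) = 8*((6 + r)*(34 + r)) = 8*(6 + r)*(34 + r))
W = 1280/19169 (W = (551 + (-27)**2)/((1632 + 8*31**2 + 320*31) - 71) = (551 + 729)/((1632 + 8*961 + 9920) - 71) = 1280/((1632 + 7688 + 9920) - 71) = 1280/(19240 - 71) = 1280/19169 ≈ 0.066774)
V = 1280/19169 ≈ 0.066774
(-2906 + V) - 1601 = (-2906 + 1280/19169) - 1601 = -55703834/19169 - 1601 = -86393403/19169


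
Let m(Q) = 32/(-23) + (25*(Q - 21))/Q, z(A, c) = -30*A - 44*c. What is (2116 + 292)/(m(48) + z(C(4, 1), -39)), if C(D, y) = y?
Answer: 886144/625111 ≈ 1.4176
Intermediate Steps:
z(A, c) = -44*c - 30*A
m(Q) = -32/23 + (-525 + 25*Q)/Q (m(Q) = 32*(-1/23) + (25*(-21 + Q))/Q = -32/23 + (-525 + 25*Q)/Q)
(2116 + 292)/(m(48) + z(C(4, 1), -39)) = (2116 + 292)/((543/23 - 525/48) + (-44*(-39) - 30*1)) = 2408/((543/23 - 525*1/48) + (1716 - 30)) = 2408/((543/23 - 175/16) + 1686) = 2408/(4663/368 + 1686) = 2408/(625111/368) = 2408*(368/625111) = 886144/625111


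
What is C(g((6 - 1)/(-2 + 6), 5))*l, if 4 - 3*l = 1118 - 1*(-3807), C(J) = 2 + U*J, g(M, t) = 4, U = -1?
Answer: 9842/3 ≈ 3280.7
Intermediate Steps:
C(J) = 2 - J
l = -4921/3 (l = 4/3 - (1118 - 1*(-3807))/3 = 4/3 - (1118 + 3807)/3 = 4/3 - ⅓*4925 = 4/3 - 4925/3 = -4921/3 ≈ -1640.3)
C(g((6 - 1)/(-2 + 6), 5))*l = (2 - 1*4)*(-4921/3) = (2 - 4)*(-4921/3) = -2*(-4921/3) = 9842/3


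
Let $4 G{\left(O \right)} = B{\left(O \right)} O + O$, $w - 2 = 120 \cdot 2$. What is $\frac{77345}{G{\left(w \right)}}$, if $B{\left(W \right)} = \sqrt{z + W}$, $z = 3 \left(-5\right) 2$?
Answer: $- \frac{154690}{25531} + \frac{309380 \sqrt{53}}{25531} \approx 82.16$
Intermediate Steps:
$w = 242$ ($w = 2 + 120 \cdot 2 = 2 + 240 = 242$)
$z = -30$ ($z = \left(-15\right) 2 = -30$)
$B{\left(W \right)} = \sqrt{-30 + W}$
$G{\left(O \right)} = \frac{O}{4} + \frac{O \sqrt{-30 + O}}{4}$ ($G{\left(O \right)} = \frac{\sqrt{-30 + O} O + O}{4} = \frac{O \sqrt{-30 + O} + O}{4} = \frac{O + O \sqrt{-30 + O}}{4} = \frac{O}{4} + \frac{O \sqrt{-30 + O}}{4}$)
$\frac{77345}{G{\left(w \right)}} = \frac{77345}{\frac{1}{4} \cdot 242 \left(1 + \sqrt{-30 + 242}\right)} = \frac{77345}{\frac{1}{4} \cdot 242 \left(1 + \sqrt{212}\right)} = \frac{77345}{\frac{1}{4} \cdot 242 \left(1 + 2 \sqrt{53}\right)} = \frac{77345}{\frac{121}{2} + 121 \sqrt{53}}$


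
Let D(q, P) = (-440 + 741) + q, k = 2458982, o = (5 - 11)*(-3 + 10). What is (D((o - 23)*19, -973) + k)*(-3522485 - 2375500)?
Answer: -14497530233280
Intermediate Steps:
o = -42 (o = -6*7 = -42)
D(q, P) = 301 + q
(D((o - 23)*19, -973) + k)*(-3522485 - 2375500) = ((301 + (-42 - 23)*19) + 2458982)*(-3522485 - 2375500) = ((301 - 65*19) + 2458982)*(-5897985) = ((301 - 1235) + 2458982)*(-5897985) = (-934 + 2458982)*(-5897985) = 2458048*(-5897985) = -14497530233280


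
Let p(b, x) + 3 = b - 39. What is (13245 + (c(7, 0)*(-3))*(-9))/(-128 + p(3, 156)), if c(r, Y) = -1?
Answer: -13218/167 ≈ -79.150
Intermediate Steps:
p(b, x) = -42 + b (p(b, x) = -3 + (b - 39) = -3 + (-39 + b) = -42 + b)
(13245 + (c(7, 0)*(-3))*(-9))/(-128 + p(3, 156)) = (13245 - 1*(-3)*(-9))/(-128 + (-42 + 3)) = (13245 + 3*(-9))/(-128 - 39) = (13245 - 27)/(-167) = 13218*(-1/167) = -13218/167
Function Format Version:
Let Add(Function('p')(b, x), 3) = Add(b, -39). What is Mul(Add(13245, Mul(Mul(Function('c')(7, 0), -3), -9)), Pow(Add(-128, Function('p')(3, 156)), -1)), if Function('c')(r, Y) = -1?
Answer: Rational(-13218, 167) ≈ -79.150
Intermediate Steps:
Function('p')(b, x) = Add(-42, b) (Function('p')(b, x) = Add(-3, Add(b, -39)) = Add(-3, Add(-39, b)) = Add(-42, b))
Mul(Add(13245, Mul(Mul(Function('c')(7, 0), -3), -9)), Pow(Add(-128, Function('p')(3, 156)), -1)) = Mul(Add(13245, Mul(Mul(-1, -3), -9)), Pow(Add(-128, Add(-42, 3)), -1)) = Mul(Add(13245, Mul(3, -9)), Pow(Add(-128, -39), -1)) = Mul(Add(13245, -27), Pow(-167, -1)) = Mul(13218, Rational(-1, 167)) = Rational(-13218, 167)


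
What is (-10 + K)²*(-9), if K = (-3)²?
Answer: -9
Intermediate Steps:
K = 9
(-10 + K)²*(-9) = (-10 + 9)²*(-9) = (-1)²*(-9) = 1*(-9) = -9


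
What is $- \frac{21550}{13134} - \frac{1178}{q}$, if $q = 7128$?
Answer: $- \frac{1280911}{709236} \approx -1.806$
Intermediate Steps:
$- \frac{21550}{13134} - \frac{1178}{q} = - \frac{21550}{13134} - \frac{1178}{7128} = \left(-21550\right) \frac{1}{13134} - \frac{589}{3564} = - \frac{10775}{6567} - \frac{589}{3564} = - \frac{1280911}{709236}$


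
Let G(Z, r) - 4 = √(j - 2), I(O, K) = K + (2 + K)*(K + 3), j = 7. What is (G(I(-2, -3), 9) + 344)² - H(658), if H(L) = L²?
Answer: -311855 + 696*√5 ≈ -3.1030e+5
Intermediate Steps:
I(O, K) = K + (2 + K)*(3 + K)
G(Z, r) = 4 + √5 (G(Z, r) = 4 + √(7 - 2) = 4 + √5)
(G(I(-2, -3), 9) + 344)² - H(658) = ((4 + √5) + 344)² - 1*658² = (348 + √5)² - 1*432964 = (348 + √5)² - 432964 = -432964 + (348 + √5)²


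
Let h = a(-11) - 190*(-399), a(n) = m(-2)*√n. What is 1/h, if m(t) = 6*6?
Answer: 12635/957861726 - I*√11/159643621 ≈ 1.3191e-5 - 2.0775e-8*I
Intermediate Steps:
m(t) = 36
a(n) = 36*√n
h = 75810 + 36*I*√11 (h = 36*√(-11) - 190*(-399) = 36*(I*√11) + 75810 = 36*I*√11 + 75810 = 75810 + 36*I*√11 ≈ 75810.0 + 119.4*I)
1/h = 1/(75810 + 36*I*√11)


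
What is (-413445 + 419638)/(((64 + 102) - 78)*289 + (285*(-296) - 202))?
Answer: -6193/59130 ≈ -0.10474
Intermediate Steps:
(-413445 + 419638)/(((64 + 102) - 78)*289 + (285*(-296) - 202)) = 6193/((166 - 78)*289 + (-84360 - 202)) = 6193/(88*289 - 84562) = 6193/(25432 - 84562) = 6193/(-59130) = 6193*(-1/59130) = -6193/59130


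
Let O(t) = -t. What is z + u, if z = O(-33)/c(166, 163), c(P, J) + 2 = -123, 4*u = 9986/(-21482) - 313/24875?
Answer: -102426849/267182375 ≈ -0.38336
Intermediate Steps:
u = -31890702/267182375 (u = (9986/(-21482) - 313/24875)/4 = (9986*(-1/21482) - 313*1/24875)/4 = (-4993/10741 - 313/24875)/4 = (1/4)*(-127562808/267182375) = -31890702/267182375 ≈ -0.11936)
c(P, J) = -125 (c(P, J) = -2 - 123 = -125)
z = -33/125 (z = -1*(-33)/(-125) = 33*(-1/125) = -33/125 ≈ -0.26400)
z + u = -33/125 - 31890702/267182375 = -102426849/267182375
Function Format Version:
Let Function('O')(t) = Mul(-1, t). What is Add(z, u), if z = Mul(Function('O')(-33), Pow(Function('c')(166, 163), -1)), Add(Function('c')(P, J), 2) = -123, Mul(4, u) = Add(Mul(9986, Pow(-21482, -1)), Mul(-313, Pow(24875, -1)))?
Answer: Rational(-102426849, 267182375) ≈ -0.38336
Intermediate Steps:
u = Rational(-31890702, 267182375) (u = Mul(Rational(1, 4), Add(Mul(9986, Pow(-21482, -1)), Mul(-313, Pow(24875, -1)))) = Mul(Rational(1, 4), Add(Mul(9986, Rational(-1, 21482)), Mul(-313, Rational(1, 24875)))) = Mul(Rational(1, 4), Add(Rational(-4993, 10741), Rational(-313, 24875))) = Mul(Rational(1, 4), Rational(-127562808, 267182375)) = Rational(-31890702, 267182375) ≈ -0.11936)
Function('c')(P, J) = -125 (Function('c')(P, J) = Add(-2, -123) = -125)
z = Rational(-33, 125) (z = Mul(Mul(-1, -33), Pow(-125, -1)) = Mul(33, Rational(-1, 125)) = Rational(-33, 125) ≈ -0.26400)
Add(z, u) = Add(Rational(-33, 125), Rational(-31890702, 267182375)) = Rational(-102426849, 267182375)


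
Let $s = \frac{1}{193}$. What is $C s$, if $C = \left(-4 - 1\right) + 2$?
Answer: $- \frac{3}{193} \approx -0.015544$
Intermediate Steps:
$s = \frac{1}{193} \approx 0.0051813$
$C = -3$ ($C = -5 + 2 = -3$)
$C s = \left(-3\right) \frac{1}{193} = - \frac{3}{193}$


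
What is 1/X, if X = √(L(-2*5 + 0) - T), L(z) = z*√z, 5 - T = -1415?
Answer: √10/(10*√(-142 - I*√10)) ≈ 0.0002954 + 0.026532*I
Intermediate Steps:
T = 1420 (T = 5 - 1*(-1415) = 5 + 1415 = 1420)
L(z) = z^(3/2)
X = √(-1420 - 10*I*√10) (X = √((-2*5 + 0)^(3/2) - 1*1420) = √((-10 + 0)^(3/2) - 1420) = √((-10)^(3/2) - 1420) = √(-10*I*√10 - 1420) = √(-1420 - 10*I*√10) ≈ 0.4196 - 37.685*I)
1/X = 1/(√(-1420 - 10*I*√10)) = (-1420 - 10*I*√10)^(-½)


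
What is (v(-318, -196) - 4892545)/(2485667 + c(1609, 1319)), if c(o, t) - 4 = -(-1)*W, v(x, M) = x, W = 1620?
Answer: -4892863/2487291 ≈ -1.9671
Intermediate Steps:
c(o, t) = 1624 (c(o, t) = 4 - (-1)*1620 = 4 - 1*(-1620) = 4 + 1620 = 1624)
(v(-318, -196) - 4892545)/(2485667 + c(1609, 1319)) = (-318 - 4892545)/(2485667 + 1624) = -4892863/2487291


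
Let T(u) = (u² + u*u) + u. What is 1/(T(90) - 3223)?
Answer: 1/13067 ≈ 7.6529e-5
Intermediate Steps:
T(u) = u + 2*u² (T(u) = (u² + u²) + u = 2*u² + u = u + 2*u²)
1/(T(90) - 3223) = 1/(90*(1 + 2*90) - 3223) = 1/(90*(1 + 180) - 3223) = 1/(90*181 - 3223) = 1/(16290 - 3223) = 1/13067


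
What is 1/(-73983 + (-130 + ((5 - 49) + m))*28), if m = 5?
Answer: -1/78715 ≈ -1.2704e-5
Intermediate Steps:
1/(-73983 + (-130 + ((5 - 49) + m))*28) = 1/(-73983 + (-130 + ((5 - 49) + 5))*28) = 1/(-73983 + (-130 + (-44 + 5))*28) = 1/(-73983 + (-130 - 39)*28) = 1/(-73983 - 169*28) = 1/(-73983 - 4732) = 1/(-78715) = -1/78715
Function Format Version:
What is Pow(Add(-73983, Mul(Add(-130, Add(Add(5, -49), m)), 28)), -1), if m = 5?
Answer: Rational(-1, 78715) ≈ -1.2704e-5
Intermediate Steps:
Pow(Add(-73983, Mul(Add(-130, Add(Add(5, -49), m)), 28)), -1) = Pow(Add(-73983, Mul(Add(-130, Add(Add(5, -49), 5)), 28)), -1) = Pow(Add(-73983, Mul(Add(-130, Add(-44, 5)), 28)), -1) = Pow(Add(-73983, Mul(Add(-130, -39), 28)), -1) = Pow(Add(-73983, Mul(-169, 28)), -1) = Pow(Add(-73983, -4732), -1) = Pow(-78715, -1) = Rational(-1, 78715)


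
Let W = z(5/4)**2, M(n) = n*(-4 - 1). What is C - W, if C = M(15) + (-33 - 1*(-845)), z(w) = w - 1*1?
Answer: 11791/16 ≈ 736.94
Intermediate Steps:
z(w) = -1 + w (z(w) = w - 1 = -1 + w)
M(n) = -5*n (M(n) = n*(-5) = -5*n)
W = 1/16 (W = (-1 + 5/4)**2 = (1/4)**2 = 1/16 ≈ 0.062500)
C = 737 (C = -5*15 + (-33 - 1*(-845)) = -75 + (-33 + 845) = -75 + 812 = 737)
C - W = 737 - 1*1/16 = 737 - 1/16 = 11791/16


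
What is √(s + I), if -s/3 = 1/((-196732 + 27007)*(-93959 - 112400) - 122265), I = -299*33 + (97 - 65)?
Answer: I*√1340501445634301753751170/11674719670 ≈ 99.172*I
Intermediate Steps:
I = -9835 (I = -9867 + 32 = -9835)
s = -1/11674719670 (s = -3/((-196732 + 27007)*(-93959 - 112400) - 122265) = -3/(-169725*(-206359) - 122265) = -3/(35024281275 - 122265) = -3/35024159010 = -3*1/35024159010 = -1/11674719670 ≈ -8.5655e-11)
√(s + I) = √(-1/11674719670 - 9835) = √(-114820867954451/11674719670) = I*√1340501445634301753751170/11674719670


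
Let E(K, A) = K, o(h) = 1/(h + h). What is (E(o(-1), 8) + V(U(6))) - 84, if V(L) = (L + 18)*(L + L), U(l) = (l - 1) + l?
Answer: 1107/2 ≈ 553.50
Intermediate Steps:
o(h) = 1/(2*h)
U(l) = -1 + 2*l (U(l) = (-1 + l) + l = -1 + 2*l)
V(L) = 2*L*(18 + L) (V(L) = (18 + L)*(2*L) = 2*L*(18 + L))
(E(o(-1), 8) + V(U(6))) - 84 = ((1/2)/(-1) + 2*(-1 + 2*6)*(18 + (-1 + 2*6))) - 84 = ((1/2)*(-1) + 2*(-1 + 12)*(18 + (-1 + 12))) - 84 = (-1/2 + 2*11*(18 + 11)) - 84 = (-1/2 + 2*11*29) - 84 = (-1/2 + 638) - 84 = 1275/2 - 84 = 1107/2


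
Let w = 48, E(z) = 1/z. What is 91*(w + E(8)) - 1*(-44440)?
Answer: 390555/8 ≈ 48819.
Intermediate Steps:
E(z) = 1/z
91*(w + E(8)) - 1*(-44440) = 91*(48 + 1/8) - 1*(-44440) = 91*(48 + ⅛) + 44440 = 91*(385/8) + 44440 = 35035/8 + 44440 = 390555/8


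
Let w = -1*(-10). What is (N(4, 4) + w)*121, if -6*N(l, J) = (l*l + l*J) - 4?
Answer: 1936/3 ≈ 645.33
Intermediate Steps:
w = 10
N(l, J) = ⅔ - l²/6 - J*l/6 (N(l, J) = -((l*l + l*J) - 4)/6 = -((l² + J*l) - 4)/6 = -(-4 + l² + J*l)/6 = ⅔ - l²/6 - J*l/6)
(N(4, 4) + w)*121 = ((⅔ - ⅙*4² - ⅙*4*4) + 10)*121 = ((⅔ - ⅙*16 - 8/3) + 10)*121 = ((⅔ - 8/3 - 8/3) + 10)*121 = (-14/3 + 10)*121 = (16/3)*121 = 1936/3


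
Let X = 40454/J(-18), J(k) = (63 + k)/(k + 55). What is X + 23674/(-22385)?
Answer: 1340190316/40293 ≈ 33261.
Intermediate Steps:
J(k) = (63 + k)/(55 + k)
X = 1496798/45 (X = 40454/(((63 - 18)/(55 - 18))) = 40454/((45/37)) = 40454/(((1/37)*45)) = 40454/(45/37) = 40454*(37/45) = 1496798/45 ≈ 33262.)
X + 23674/(-22385) = 1496798/45 + 23674/(-22385) = 1496798/45 + 23674*(-1/22385) = 1496798/45 - 23674/22385 = 1340190316/40293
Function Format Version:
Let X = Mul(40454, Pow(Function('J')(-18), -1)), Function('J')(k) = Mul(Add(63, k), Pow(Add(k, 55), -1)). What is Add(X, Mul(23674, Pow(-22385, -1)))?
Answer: Rational(1340190316, 40293) ≈ 33261.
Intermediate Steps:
Function('J')(k) = Mul(Pow(Add(55, k), -1), Add(63, k)) (Function('J')(k) = Mul(Add(63, k), Pow(Add(55, k), -1)) = Mul(Pow(Add(55, k), -1), Add(63, k)))
X = Rational(1496798, 45) (X = Mul(40454, Pow(Mul(Pow(Add(55, -18), -1), Add(63, -18)), -1)) = Mul(40454, Pow(Mul(Pow(37, -1), 45), -1)) = Mul(40454, Pow(Mul(Rational(1, 37), 45), -1)) = Mul(40454, Pow(Rational(45, 37), -1)) = Mul(40454, Rational(37, 45)) = Rational(1496798, 45) ≈ 33262.)
Add(X, Mul(23674, Pow(-22385, -1))) = Add(Rational(1496798, 45), Mul(23674, Pow(-22385, -1))) = Add(Rational(1496798, 45), Mul(23674, Rational(-1, 22385))) = Add(Rational(1496798, 45), Rational(-23674, 22385)) = Rational(1340190316, 40293)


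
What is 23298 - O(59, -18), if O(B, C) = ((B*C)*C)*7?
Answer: -110514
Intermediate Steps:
O(B, C) = 7*B*C**2 (O(B, C) = (B*C**2)*7 = 7*B*C**2)
23298 - O(59, -18) = 23298 - 7*59*(-18)**2 = 23298 - 7*59*324 = 23298 - 1*133812 = 23298 - 133812 = -110514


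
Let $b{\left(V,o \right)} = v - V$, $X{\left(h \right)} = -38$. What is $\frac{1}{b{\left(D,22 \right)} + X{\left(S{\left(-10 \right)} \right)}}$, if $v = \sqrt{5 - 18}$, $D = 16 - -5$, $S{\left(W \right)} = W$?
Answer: $- \frac{59}{3494} - \frac{i \sqrt{13}}{3494} \approx -0.016886 - 0.0010319 i$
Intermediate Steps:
$D = 21$ ($D = 16 + 5 = 21$)
$v = i \sqrt{13}$ ($v = \sqrt{-13} = i \sqrt{13} \approx 3.6056 i$)
$b{\left(V,o \right)} = - V + i \sqrt{13}$ ($b{\left(V,o \right)} = i \sqrt{13} - V = - V + i \sqrt{13}$)
$\frac{1}{b{\left(D,22 \right)} + X{\left(S{\left(-10 \right)} \right)}} = \frac{1}{\left(\left(-1\right) 21 + i \sqrt{13}\right) - 38} = \frac{1}{\left(-21 + i \sqrt{13}\right) - 38} = \frac{1}{-59 + i \sqrt{13}}$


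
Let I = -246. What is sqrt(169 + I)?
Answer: I*sqrt(77) ≈ 8.775*I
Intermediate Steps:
sqrt(169 + I) = sqrt(169 - 246) = sqrt(-77) = I*sqrt(77)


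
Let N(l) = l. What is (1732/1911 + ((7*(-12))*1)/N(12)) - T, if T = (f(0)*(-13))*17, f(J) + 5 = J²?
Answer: -2123300/1911 ≈ -1111.1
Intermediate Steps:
f(J) = -5 + J²
T = 1105 (T = ((-5 + 0²)*(-13))*17 = ((-5 + 0)*(-13))*17 = -5*(-13)*17 = 65*17 = 1105)
(1732/1911 + ((7*(-12))*1)/N(12)) - T = (1732/1911 + ((7*(-12))*1)/12) - 1*1105 = (1732*(1/1911) - 84*1*(1/12)) - 1105 = (1732/1911 - 84*1/12) - 1105 = (1732/1911 - 7) - 1105 = -11645/1911 - 1105 = -2123300/1911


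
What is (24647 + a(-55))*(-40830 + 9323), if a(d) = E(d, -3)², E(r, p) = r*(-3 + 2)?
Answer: -871861704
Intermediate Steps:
E(r, p) = -r (E(r, p) = r*(-1) = -r)
a(d) = d² (a(d) = (-d)² = d²)
(24647 + a(-55))*(-40830 + 9323) = (24647 + (-55)²)*(-40830 + 9323) = (24647 + 3025)*(-31507) = 27672*(-31507) = -871861704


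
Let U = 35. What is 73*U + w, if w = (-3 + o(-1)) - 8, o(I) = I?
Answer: 2543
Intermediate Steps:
w = -12 (w = (-3 - 1) - 8 = -4 - 8 = -12)
73*U + w = 73*35 - 12 = 2555 - 12 = 2543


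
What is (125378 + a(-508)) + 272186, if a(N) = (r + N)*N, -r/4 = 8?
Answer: 671884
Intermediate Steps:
r = -32 (r = -4*8 = -32)
a(N) = N*(-32 + N) (a(N) = (-32 + N)*N = N*(-32 + N))
(125378 + a(-508)) + 272186 = (125378 - 508*(-32 - 508)) + 272186 = (125378 - 508*(-540)) + 272186 = (125378 + 274320) + 272186 = 399698 + 272186 = 671884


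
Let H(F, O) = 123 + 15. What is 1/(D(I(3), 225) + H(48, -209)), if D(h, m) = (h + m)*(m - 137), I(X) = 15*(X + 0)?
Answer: 1/23898 ≈ 4.1844e-5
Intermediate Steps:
I(X) = 15*X
H(F, O) = 138
D(h, m) = (-137 + m)*(h + m) (D(h, m) = (h + m)*(-137 + m) = (-137 + m)*(h + m))
1/(D(I(3), 225) + H(48, -209)) = 1/((225² - 2055*3 - 137*225 + (15*3)*225) + 138) = 1/((50625 - 137*45 - 30825 + 45*225) + 138) = 1/((50625 - 6165 - 30825 + 10125) + 138) = 1/(23760 + 138) = 1/23898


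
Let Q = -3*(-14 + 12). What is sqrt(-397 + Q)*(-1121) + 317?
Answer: 317 - 1121*I*sqrt(391) ≈ 317.0 - 22166.0*I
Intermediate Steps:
Q = 6 (Q = -3*(-2) = 6)
sqrt(-397 + Q)*(-1121) + 317 = sqrt(-397 + 6)*(-1121) + 317 = sqrt(-391)*(-1121) + 317 = (I*sqrt(391))*(-1121) + 317 = -1121*I*sqrt(391) + 317 = 317 - 1121*I*sqrt(391)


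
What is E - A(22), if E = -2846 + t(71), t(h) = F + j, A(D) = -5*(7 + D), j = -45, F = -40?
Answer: -2786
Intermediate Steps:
A(D) = -35 - 5*D
t(h) = -85 (t(h) = -40 - 45 = -85)
E = -2931 (E = -2846 - 85 = -2931)
E - A(22) = -2931 - (-35 - 5*22) = -2931 - (-35 - 110) = -2931 - 1*(-145) = -2931 + 145 = -2786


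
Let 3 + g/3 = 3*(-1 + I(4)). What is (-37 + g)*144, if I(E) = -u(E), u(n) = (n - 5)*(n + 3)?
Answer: 1152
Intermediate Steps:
u(n) = (-5 + n)*(3 + n)
I(E) = 15 - E**2 + 2*E (I(E) = -(-15 + E**2 - 2*E) = 15 - E**2 + 2*E)
g = 45 (g = -9 + 3*(3*(-1 + (15 - 1*4**2 + 2*4))) = -9 + 3*(3*(-1 + (15 - 1*16 + 8))) = -9 + 3*(3*(-1 + (15 - 16 + 8))) = -9 + 3*(3*(-1 + 7)) = -9 + 3*(3*6) = -9 + 3*18 = -9 + 54 = 45)
(-37 + g)*144 = (-37 + 45)*144 = 8*144 = 1152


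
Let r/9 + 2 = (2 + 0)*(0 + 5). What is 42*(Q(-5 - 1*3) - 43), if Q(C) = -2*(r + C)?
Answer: -7182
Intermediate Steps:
r = 72 (r = -18 + 9*((2 + 0)*(0 + 5)) = -18 + 9*(2*5) = -18 + 9*10 = -18 + 90 = 72)
Q(C) = -144 - 2*C (Q(C) = -2*(72 + C) = -144 - 2*C)
42*(Q(-5 - 1*3) - 43) = 42*((-144 - 2*(-5 - 1*3)) - 43) = 42*((-144 - 2*(-5 - 3)) - 43) = 42*((-144 - 2*(-8)) - 43) = 42*((-144 + 16) - 43) = 42*(-128 - 43) = 42*(-171) = -7182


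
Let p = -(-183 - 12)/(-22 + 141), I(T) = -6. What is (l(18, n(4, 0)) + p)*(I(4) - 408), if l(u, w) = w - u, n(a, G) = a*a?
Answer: 17802/119 ≈ 149.60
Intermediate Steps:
n(a, G) = a**2
p = 195/119 (p = -(-195)/119 = -1*(-195/119) = 195/119 ≈ 1.6387)
(l(18, n(4, 0)) + p)*(I(4) - 408) = ((4**2 - 1*18) + 195/119)*(-6 - 408) = ((16 - 18) + 195/119)*(-414) = (-2 + 195/119)*(-414) = -43/119*(-414) = 17802/119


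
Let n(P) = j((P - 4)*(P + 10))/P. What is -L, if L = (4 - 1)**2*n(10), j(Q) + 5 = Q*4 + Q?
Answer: -1071/2 ≈ -535.50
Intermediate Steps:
j(Q) = -5 + 5*Q (j(Q) = -5 + (Q*4 + Q) = -5 + (4*Q + Q) = -5 + 5*Q)
n(P) = (-5 + 5*(-4 + P)*(10 + P))/P (n(P) = (-5 + 5*((P - 4)*(P + 10)))/P = (-5 + 5*((-4 + P)*(10 + P)))/P = (-5 + 5*(-4 + P)*(10 + P))/P)
L = 1071/2 (L = (4 - 1)**2*(30 - 205/10 + 5*10) = 3**2*(30 - 205*1/10 + 50) = 9*(30 - 41/2 + 50) = 9*(119/2) = 1071/2 ≈ 535.50)
-L = -1*1071/2 = -1071/2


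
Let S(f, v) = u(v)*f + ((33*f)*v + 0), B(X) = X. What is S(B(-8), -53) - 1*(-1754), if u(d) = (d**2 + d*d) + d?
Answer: -28774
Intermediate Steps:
u(d) = d + 2*d**2 (u(d) = (d**2 + d**2) + d = 2*d**2 + d = d + 2*d**2)
S(f, v) = 33*f*v + f*v*(1 + 2*v) (S(f, v) = (v*(1 + 2*v))*f + ((33*f)*v + 0) = f*v*(1 + 2*v) + (33*f*v + 0) = f*v*(1 + 2*v) + 33*f*v = 33*f*v + f*v*(1 + 2*v))
S(B(-8), -53) - 1*(-1754) = 2*(-8)*(-53)*(17 - 53) - 1*(-1754) = 2*(-8)*(-53)*(-36) + 1754 = -30528 + 1754 = -28774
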